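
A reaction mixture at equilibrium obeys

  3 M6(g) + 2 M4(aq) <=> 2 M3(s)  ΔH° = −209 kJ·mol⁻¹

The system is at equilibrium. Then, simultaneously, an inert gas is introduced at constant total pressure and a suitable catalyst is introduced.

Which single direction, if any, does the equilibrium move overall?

Adding inert gas at constant total pressure expands the volume and lowers every reacting partial pressure. With Δn_gas = 0 − 3 = -3, Q moves away from K toward the side with fewer gas moles, so the system shifts toward the side with more gas moles — to the left.
A catalyst speeds both forward and reverse rates equally; it changes neither Q nor K — no shift from this change.
Only the nonzero effect(s) matter; the net shift is to the left.

left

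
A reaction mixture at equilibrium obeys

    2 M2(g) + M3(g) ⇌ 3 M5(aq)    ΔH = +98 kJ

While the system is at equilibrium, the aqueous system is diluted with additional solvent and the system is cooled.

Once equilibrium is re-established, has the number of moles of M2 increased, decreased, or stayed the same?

cannot be determined

Dilution lowers every aqueous concentration by the same factor. Δn_aq = 3 − 0 = +3, so the system shifts toward the side with more dissolved moles — to the right.
The forward reaction is endothermic. Lowering T favours the exothermic direction — shift to the left.
The two effects oppose each other, so the net shift — and hence the change in M2 — cannot be determined from the given information.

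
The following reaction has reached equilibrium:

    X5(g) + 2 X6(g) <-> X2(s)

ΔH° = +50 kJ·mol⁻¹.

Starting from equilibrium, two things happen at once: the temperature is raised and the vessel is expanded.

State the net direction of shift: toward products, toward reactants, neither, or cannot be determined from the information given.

The forward reaction is endothermic. Raising T favours the endothermic direction — shift to the right.
Gas moles: reactants 3, products 0 (Δn_gas = -3). Expansion shifts the system toward the side with more moles of gas — to the left.
The individual effects push in opposite directions; without quantitative information the net direction cannot be determined.

cannot be determined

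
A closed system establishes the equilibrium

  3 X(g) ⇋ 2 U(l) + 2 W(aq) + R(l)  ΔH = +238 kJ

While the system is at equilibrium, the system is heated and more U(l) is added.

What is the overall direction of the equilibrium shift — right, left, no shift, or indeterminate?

right

The forward reaction is endothermic. Raising T favours the endothermic direction — shift to the right.
U is a pure liquid; its activity is 1 regardless of amount, so Q is unaffected — no shift from this change.
Only the nonzero effect(s) matter; the net shift is to the right.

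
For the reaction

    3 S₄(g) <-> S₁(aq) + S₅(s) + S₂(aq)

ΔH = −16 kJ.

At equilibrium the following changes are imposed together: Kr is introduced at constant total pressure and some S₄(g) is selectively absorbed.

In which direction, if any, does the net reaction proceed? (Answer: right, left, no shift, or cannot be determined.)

Adding inert gas at constant total pressure expands the volume and lowers every reacting partial pressure. With Δn_gas = 0 − 3 = -3, Q moves away from K toward the side with fewer gas moles, so the system shifts toward the side with more gas moles — to the left.
Removing S₄ (g), a reactant, drives the reaction to the left.
All effects act in the same direction — net shift to the left.

left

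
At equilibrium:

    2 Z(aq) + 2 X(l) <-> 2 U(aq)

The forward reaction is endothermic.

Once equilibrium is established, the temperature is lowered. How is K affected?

decreases

K depends on temperature via the van 't Hoff relation. The forward reaction is endothermic, so lowering T decreases K.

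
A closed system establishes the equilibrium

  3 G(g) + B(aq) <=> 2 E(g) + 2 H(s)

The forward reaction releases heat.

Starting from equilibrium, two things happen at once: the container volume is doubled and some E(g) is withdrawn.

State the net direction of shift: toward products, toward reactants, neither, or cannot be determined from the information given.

Gas moles: reactants 3, products 2 (Δn_gas = -1). Expansion shifts the system toward the side with more moles of gas — to the left.
Removing E (g), a product, drives the reaction to the right.
The individual effects push in opposite directions; without quantitative information the net direction cannot be determined.

cannot be determined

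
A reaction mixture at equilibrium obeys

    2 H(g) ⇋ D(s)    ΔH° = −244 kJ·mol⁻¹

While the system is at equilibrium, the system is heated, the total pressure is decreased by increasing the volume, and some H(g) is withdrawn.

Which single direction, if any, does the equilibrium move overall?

left

The forward reaction is exothermic. Raising T favours the endothermic direction — shift to the left.
Gas moles: reactants 2, products 0 (Δn_gas = -2). Expansion shifts the system toward the side with more moles of gas — to the left.
Removing H (g), a reactant, drives the reaction to the left.
All effects act in the same direction — net shift to the left.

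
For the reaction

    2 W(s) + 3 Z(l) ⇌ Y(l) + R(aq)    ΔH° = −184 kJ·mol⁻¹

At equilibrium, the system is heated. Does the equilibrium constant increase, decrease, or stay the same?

K depends on temperature via the van 't Hoff relation. The forward reaction is exothermic, so raising T decreases K.

decreases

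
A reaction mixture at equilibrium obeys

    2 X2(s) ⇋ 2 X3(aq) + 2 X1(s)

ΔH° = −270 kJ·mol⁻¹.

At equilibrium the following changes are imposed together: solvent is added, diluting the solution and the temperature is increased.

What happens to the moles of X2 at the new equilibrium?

cannot be determined

Dilution lowers every aqueous concentration by the same factor. Δn_aq = 2 − 0 = +2, so the system shifts toward the side with more dissolved moles — to the right.
The forward reaction is exothermic. Raising T favours the endothermic direction — shift to the left.
The two effects oppose each other, so the net shift — and hence the change in X2 — cannot be determined from the given information.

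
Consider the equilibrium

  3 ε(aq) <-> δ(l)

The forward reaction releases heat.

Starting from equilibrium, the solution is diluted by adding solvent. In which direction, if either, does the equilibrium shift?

Dilution lowers every aqueous concentration by the same factor. Δn_aq = 0 − 3 = -3, so the system shifts toward the side with more dissolved moles — to the left.

left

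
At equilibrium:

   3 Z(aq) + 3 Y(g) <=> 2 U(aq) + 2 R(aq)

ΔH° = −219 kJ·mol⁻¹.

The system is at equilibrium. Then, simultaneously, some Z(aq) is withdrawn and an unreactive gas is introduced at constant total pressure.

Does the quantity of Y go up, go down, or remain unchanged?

Removing Z (aq), a reactant, drives the reaction to the left.
Adding inert gas at constant total pressure expands the volume and lowers every reacting partial pressure. With Δn_gas = 0 − 3 = -3, Q moves away from K toward the side with fewer gas moles, so the system shifts toward the side with more gas moles — to the left.
The net shift is to the left. Y is a reactant, so its amount increases.

increases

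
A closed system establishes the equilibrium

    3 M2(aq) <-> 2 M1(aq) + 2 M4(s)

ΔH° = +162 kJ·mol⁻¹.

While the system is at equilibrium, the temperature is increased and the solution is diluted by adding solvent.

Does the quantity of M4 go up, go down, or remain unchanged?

cannot be determined

The forward reaction is endothermic. Raising T favours the endothermic direction — shift to the right.
Dilution lowers every aqueous concentration by the same factor. Δn_aq = 2 − 3 = -1, so the system shifts toward the side with more dissolved moles — to the left.
The two effects oppose each other, so the net shift — and hence the change in M4 — cannot be determined from the given information.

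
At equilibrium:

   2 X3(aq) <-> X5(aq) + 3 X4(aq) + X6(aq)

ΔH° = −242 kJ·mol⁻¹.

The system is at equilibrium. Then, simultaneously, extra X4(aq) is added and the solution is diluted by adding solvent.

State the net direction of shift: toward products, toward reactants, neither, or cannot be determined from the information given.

Adding X4 (aq), a product, drives the reaction to the left.
Dilution lowers every aqueous concentration by the same factor. Δn_aq = 5 − 2 = +3, so the system shifts toward the side with more dissolved moles — to the right.
The individual effects push in opposite directions; without quantitative information the net direction cannot be determined.

cannot be determined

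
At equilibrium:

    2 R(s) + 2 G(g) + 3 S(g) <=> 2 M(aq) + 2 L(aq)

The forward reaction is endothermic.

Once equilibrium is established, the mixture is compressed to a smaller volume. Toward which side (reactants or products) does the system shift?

right

Gas moles: reactants 5, products 0 (Δn_gas = -5). Compression shifts the system toward the side with fewer moles of gas — to the right.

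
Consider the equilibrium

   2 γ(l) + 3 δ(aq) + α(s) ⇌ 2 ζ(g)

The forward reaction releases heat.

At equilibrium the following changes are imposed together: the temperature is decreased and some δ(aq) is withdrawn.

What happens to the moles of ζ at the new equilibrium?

The forward reaction is exothermic. Lowering T favours the exothermic direction — shift to the right.
Removing δ (aq), a reactant, drives the reaction to the left.
The two effects oppose each other, so the net shift — and hence the change in ζ — cannot be determined from the given information.

cannot be determined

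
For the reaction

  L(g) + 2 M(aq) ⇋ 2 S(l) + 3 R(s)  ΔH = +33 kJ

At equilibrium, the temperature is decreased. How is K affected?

decreases

K depends on temperature via the van 't Hoff relation. The forward reaction is endothermic, so lowering T decreases K.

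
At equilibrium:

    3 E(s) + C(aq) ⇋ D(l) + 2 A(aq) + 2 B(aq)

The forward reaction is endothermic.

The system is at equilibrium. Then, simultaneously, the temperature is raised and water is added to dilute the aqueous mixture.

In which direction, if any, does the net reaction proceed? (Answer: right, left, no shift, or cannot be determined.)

The forward reaction is endothermic. Raising T favours the endothermic direction — shift to the right.
Dilution lowers every aqueous concentration by the same factor. Δn_aq = 4 − 1 = +3, so the system shifts toward the side with more dissolved moles — to the right.
All effects act in the same direction — net shift to the right.

right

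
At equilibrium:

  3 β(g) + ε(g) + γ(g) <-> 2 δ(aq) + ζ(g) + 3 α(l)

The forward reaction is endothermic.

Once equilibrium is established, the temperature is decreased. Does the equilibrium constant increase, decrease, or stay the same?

decreases

K depends on temperature via the van 't Hoff relation. The forward reaction is endothermic, so lowering T decreases K.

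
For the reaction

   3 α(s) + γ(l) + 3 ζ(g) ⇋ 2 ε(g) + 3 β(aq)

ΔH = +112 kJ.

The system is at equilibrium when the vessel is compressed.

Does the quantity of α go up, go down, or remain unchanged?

decreases

Gas moles: reactants 3, products 2 (Δn_gas = -1). Compression shifts the system toward the side with fewer moles of gas — to the right.
The net shift is to the right. α is a reactant, so its amount decreases.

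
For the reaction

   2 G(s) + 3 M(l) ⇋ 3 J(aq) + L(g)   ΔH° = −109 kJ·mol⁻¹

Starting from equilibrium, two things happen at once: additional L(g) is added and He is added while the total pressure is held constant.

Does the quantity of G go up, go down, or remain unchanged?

cannot be determined

Adding L (g), a product, drives the reaction to the left.
Adding inert gas at constant total pressure expands the volume and lowers every reacting partial pressure. With Δn_gas = 1 − 0 = +1, Q moves away from K toward the side with fewer gas moles, so the system shifts toward the side with more gas moles — to the right.
The two effects oppose each other, so the net shift — and hence the change in G — cannot be determined from the given information.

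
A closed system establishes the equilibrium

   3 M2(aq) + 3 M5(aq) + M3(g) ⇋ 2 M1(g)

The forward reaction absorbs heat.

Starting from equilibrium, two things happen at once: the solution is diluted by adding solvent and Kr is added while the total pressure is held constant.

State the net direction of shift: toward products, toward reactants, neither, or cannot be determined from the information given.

Dilution lowers every aqueous concentration by the same factor. Δn_aq = 0 − 6 = -6, so the system shifts toward the side with more dissolved moles — to the left.
Adding inert gas at constant total pressure expands the volume and lowers every reacting partial pressure. With Δn_gas = 2 − 1 = +1, Q moves away from K toward the side with fewer gas moles, so the system shifts toward the side with more gas moles — to the right.
The individual effects push in opposite directions; without quantitative information the net direction cannot be determined.

cannot be determined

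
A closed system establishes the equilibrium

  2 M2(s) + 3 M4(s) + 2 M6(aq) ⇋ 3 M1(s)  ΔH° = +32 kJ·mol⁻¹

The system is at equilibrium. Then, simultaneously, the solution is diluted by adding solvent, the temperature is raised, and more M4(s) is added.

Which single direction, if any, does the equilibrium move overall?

Dilution lowers every aqueous concentration by the same factor. Δn_aq = 0 − 2 = -2, so the system shifts toward the side with more dissolved moles — to the left.
The forward reaction is endothermic. Raising T favours the endothermic direction — shift to the right.
M4 is a pure solid; its activity is 1 regardless of amount, so Q is unaffected — no shift from this change.
The individual effects push in opposite directions; without quantitative information the net direction cannot be determined.

cannot be determined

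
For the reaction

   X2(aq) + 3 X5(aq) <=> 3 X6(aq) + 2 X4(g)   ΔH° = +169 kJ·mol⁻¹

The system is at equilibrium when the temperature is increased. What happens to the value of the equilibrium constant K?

K depends on temperature via the van 't Hoff relation. The forward reaction is endothermic, so raising T increases K.

increases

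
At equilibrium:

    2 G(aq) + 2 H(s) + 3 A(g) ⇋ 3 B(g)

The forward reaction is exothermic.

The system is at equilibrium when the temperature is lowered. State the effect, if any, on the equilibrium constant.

increases

K depends on temperature via the van 't Hoff relation. The forward reaction is exothermic, so lowering T increases K.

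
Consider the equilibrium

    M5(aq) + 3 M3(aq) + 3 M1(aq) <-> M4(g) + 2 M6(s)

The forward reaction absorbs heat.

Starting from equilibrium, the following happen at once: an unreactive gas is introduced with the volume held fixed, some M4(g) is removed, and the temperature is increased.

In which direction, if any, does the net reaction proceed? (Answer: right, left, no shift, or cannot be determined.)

At constant volume, adding an inert gas leaves every reacting species' partial pressure unchanged, so Q is unchanged — no shift from this change.
Removing M4 (g), a product, drives the reaction to the right.
The forward reaction is endothermic. Raising T favours the endothermic direction — shift to the right.
Only the nonzero effect(s) matter; the net shift is to the right.

right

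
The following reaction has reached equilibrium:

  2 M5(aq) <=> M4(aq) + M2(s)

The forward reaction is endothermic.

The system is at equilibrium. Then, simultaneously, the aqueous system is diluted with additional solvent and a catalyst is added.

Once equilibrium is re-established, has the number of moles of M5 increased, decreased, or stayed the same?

increases

Dilution lowers every aqueous concentration by the same factor. Δn_aq = 1 − 2 = -1, so the system shifts toward the side with more dissolved moles — to the left.
A catalyst speeds both forward and reverse rates equally; it changes neither Q nor K — no shift from this change.
The net shift is to the left. M5 is a reactant, so its amount increases.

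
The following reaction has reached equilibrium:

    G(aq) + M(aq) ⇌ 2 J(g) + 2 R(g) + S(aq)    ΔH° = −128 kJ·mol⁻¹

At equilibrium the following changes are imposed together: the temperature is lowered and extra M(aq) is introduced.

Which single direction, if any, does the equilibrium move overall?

The forward reaction is exothermic. Lowering T favours the exothermic direction — shift to the right.
Adding M (aq), a reactant, drives the reaction to the right.
All effects act in the same direction — net shift to the right.

right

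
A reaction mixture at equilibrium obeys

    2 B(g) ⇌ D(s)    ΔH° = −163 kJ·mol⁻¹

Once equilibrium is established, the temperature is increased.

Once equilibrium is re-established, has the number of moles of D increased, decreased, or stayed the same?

decreases

The forward reaction is exothermic. Raising T favours the endothermic direction — shift to the left.
The net shift is to the left. D is a product, so its amount decreases.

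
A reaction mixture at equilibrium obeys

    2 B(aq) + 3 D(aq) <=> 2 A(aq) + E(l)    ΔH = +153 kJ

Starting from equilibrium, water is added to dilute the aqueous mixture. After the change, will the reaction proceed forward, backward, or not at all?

Dilution lowers every aqueous concentration by the same factor. Δn_aq = 2 − 5 = -3, so the system shifts toward the side with more dissolved moles — to the left.

left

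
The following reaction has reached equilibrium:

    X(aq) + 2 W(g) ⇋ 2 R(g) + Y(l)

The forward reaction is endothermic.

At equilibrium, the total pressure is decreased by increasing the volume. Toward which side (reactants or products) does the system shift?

no shift

Gas moles: reactants 2, products 2. Δn_gas = 0, so a volume change leaves Q equal to K — no shift from this change.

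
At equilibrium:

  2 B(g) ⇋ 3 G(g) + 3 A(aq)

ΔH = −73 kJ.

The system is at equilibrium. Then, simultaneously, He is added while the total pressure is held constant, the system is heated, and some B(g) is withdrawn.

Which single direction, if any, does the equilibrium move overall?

cannot be determined

Adding inert gas at constant total pressure expands the volume and lowers every reacting partial pressure. With Δn_gas = 3 − 2 = +1, Q moves away from K toward the side with fewer gas moles, so the system shifts toward the side with more gas moles — to the right.
The forward reaction is exothermic. Raising T favours the endothermic direction — shift to the left.
Removing B (g), a reactant, drives the reaction to the left.
The individual effects push in opposite directions; without quantitative information the net direction cannot be determined.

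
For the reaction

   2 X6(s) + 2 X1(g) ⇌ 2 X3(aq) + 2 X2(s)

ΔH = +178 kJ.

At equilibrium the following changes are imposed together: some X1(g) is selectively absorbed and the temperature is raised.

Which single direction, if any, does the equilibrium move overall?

cannot be determined

Removing X1 (g), a reactant, drives the reaction to the left.
The forward reaction is endothermic. Raising T favours the endothermic direction — shift to the right.
The individual effects push in opposite directions; without quantitative information the net direction cannot be determined.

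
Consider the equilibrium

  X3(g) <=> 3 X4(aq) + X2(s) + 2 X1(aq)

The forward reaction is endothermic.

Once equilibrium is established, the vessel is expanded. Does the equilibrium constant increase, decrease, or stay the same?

The equilibrium constant depends only on temperature. This perturbation may move the position of equilibrium, but since T is unchanged, K itself is unchanged.

unchanged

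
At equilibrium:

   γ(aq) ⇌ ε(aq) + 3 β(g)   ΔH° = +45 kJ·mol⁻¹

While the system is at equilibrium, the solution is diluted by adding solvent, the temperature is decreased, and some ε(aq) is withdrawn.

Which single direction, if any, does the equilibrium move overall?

cannot be determined

Dilution scales every aqueous concentration by the same factor. Δn_aq = 1 − 1 = 0, so Q is unchanged — no shift.
The forward reaction is endothermic. Lowering T favours the exothermic direction — shift to the left.
Removing ε (aq), a product, drives the reaction to the right.
The individual effects push in opposite directions; without quantitative information the net direction cannot be determined.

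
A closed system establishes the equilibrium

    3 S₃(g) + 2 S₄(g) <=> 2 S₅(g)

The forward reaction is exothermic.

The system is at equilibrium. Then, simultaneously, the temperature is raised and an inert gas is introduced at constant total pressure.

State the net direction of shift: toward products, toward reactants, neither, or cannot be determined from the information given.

The forward reaction is exothermic. Raising T favours the endothermic direction — shift to the left.
Adding inert gas at constant total pressure expands the volume and lowers every reacting partial pressure. With Δn_gas = 2 − 5 = -3, Q moves away from K toward the side with fewer gas moles, so the system shifts toward the side with more gas moles — to the left.
All effects act in the same direction — net shift to the left.

left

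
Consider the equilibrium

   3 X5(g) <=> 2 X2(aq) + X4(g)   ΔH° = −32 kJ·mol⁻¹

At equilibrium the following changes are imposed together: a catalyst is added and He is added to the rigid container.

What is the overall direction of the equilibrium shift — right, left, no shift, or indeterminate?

A catalyst speeds both forward and reverse rates equally; it changes neither Q nor K — no shift from this change.
At constant volume, adding an inert gas leaves every reacting species' partial pressure unchanged, so Q is unchanged — no shift from this change.
None of the changes alters Q relative to K, so there is no net shift.

no shift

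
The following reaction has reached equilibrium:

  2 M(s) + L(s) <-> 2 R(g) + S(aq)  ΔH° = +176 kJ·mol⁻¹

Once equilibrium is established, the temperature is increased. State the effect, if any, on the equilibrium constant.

increases

K depends on temperature via the van 't Hoff relation. The forward reaction is endothermic, so raising T increases K.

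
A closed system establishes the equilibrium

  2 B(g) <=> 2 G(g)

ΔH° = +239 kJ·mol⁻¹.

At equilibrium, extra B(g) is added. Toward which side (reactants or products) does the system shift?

right

Adding B (g), a reactant, drives the reaction to the right.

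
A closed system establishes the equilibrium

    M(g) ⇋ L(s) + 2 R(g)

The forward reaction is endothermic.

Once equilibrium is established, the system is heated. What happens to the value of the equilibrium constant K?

K depends on temperature via the van 't Hoff relation. The forward reaction is endothermic, so raising T increases K.

increases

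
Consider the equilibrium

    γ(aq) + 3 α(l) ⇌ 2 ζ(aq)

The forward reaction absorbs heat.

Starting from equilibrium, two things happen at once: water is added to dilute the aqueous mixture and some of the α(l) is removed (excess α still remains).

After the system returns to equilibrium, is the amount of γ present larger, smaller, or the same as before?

Dilution lowers every aqueous concentration by the same factor. Δn_aq = 2 − 1 = +1, so the system shifts toward the side with more dissolved moles — to the right.
α is a pure liquid; its activity is 1 regardless of amount, so Q is unaffected — no shift from this change.
The net shift is to the right. γ is a reactant, so its amount decreases.

decreases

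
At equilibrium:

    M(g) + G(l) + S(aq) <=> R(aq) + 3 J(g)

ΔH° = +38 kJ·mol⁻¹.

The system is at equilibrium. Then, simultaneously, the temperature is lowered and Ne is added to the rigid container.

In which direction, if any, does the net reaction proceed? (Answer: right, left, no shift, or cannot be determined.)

left

The forward reaction is endothermic. Lowering T favours the exothermic direction — shift to the left.
At constant volume, adding an inert gas leaves every reacting species' partial pressure unchanged, so Q is unchanged — no shift from this change.
Only the nonzero effect(s) matter; the net shift is to the left.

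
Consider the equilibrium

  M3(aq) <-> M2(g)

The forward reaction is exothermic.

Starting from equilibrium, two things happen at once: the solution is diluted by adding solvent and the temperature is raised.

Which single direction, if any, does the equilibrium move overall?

left

Dilution lowers every aqueous concentration by the same factor. Δn_aq = 0 − 1 = -1, so the system shifts toward the side with more dissolved moles — to the left.
The forward reaction is exothermic. Raising T favours the endothermic direction — shift to the left.
All effects act in the same direction — net shift to the left.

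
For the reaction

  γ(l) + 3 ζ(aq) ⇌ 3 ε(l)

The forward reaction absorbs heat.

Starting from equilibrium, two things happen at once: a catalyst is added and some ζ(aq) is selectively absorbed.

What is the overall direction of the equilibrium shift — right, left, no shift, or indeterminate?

left

A catalyst speeds both forward and reverse rates equally; it changes neither Q nor K — no shift from this change.
Removing ζ (aq), a reactant, drives the reaction to the left.
Only the nonzero effect(s) matter; the net shift is to the left.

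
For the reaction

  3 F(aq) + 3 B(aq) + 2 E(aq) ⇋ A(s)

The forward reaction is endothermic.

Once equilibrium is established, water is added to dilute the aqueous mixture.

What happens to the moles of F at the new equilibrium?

Dilution lowers every aqueous concentration by the same factor. Δn_aq = 0 − 8 = -8, so the system shifts toward the side with more dissolved moles — to the left.
The net shift is to the left. F is a reactant, so its amount increases.

increases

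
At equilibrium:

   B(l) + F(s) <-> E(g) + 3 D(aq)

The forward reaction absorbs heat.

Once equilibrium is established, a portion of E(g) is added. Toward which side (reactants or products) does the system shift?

Adding E (g), a product, drives the reaction to the left.

left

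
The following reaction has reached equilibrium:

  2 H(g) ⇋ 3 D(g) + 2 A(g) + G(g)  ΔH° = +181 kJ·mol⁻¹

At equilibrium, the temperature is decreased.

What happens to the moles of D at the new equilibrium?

The forward reaction is endothermic. Lowering T favours the exothermic direction — shift to the left.
The net shift is to the left. D is a product, so its amount decreases.

decreases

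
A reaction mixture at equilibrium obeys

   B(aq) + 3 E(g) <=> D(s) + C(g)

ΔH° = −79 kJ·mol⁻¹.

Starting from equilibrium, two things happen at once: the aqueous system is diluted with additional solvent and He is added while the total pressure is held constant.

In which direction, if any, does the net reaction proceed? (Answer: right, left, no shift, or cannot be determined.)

Dilution lowers every aqueous concentration by the same factor. Δn_aq = 0 − 1 = -1, so the system shifts toward the side with more dissolved moles — to the left.
Adding inert gas at constant total pressure expands the volume and lowers every reacting partial pressure. With Δn_gas = 1 − 3 = -2, Q moves away from K toward the side with fewer gas moles, so the system shifts toward the side with more gas moles — to the left.
All effects act in the same direction — net shift to the left.

left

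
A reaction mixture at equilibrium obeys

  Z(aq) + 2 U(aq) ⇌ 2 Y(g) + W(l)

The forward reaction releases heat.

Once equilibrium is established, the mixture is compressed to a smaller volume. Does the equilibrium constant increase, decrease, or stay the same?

unchanged

The equilibrium constant depends only on temperature. This perturbation may move the position of equilibrium, but since T is unchanged, K itself is unchanged.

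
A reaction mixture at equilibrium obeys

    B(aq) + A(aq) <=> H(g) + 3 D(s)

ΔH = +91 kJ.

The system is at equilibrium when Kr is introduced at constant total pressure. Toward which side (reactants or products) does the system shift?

right

Adding inert gas at constant total pressure expands the volume and lowers every reacting partial pressure. With Δn_gas = 1 − 0 = +1, Q moves away from K toward the side with fewer gas moles, so the system shifts toward the side with more gas moles — to the right.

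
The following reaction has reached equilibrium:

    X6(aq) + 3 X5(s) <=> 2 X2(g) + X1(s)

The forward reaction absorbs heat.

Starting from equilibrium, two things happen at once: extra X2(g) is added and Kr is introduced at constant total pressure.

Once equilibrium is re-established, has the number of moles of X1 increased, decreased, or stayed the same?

Adding X2 (g), a product, drives the reaction to the left.
Adding inert gas at constant total pressure expands the volume and lowers every reacting partial pressure. With Δn_gas = 2 − 0 = +2, Q moves away from K toward the side with fewer gas moles, so the system shifts toward the side with more gas moles — to the right.
The two effects oppose each other, so the net shift — and hence the change in X1 — cannot be determined from the given information.

cannot be determined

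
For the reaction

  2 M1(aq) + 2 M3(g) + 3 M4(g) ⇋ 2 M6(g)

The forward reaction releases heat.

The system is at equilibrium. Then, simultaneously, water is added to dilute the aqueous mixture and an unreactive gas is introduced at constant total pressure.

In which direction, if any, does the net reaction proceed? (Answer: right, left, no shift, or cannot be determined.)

Dilution lowers every aqueous concentration by the same factor. Δn_aq = 0 − 2 = -2, so the system shifts toward the side with more dissolved moles — to the left.
Adding inert gas at constant total pressure expands the volume and lowers every reacting partial pressure. With Δn_gas = 2 − 5 = -3, Q moves away from K toward the side with fewer gas moles, so the system shifts toward the side with more gas moles — to the left.
All effects act in the same direction — net shift to the left.

left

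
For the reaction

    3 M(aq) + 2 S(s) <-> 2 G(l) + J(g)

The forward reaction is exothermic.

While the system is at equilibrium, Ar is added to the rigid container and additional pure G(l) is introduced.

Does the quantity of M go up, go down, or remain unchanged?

unchanged

At constant volume, adding an inert gas leaves every reacting species' partial pressure unchanged, so Q is unchanged — no shift from this change.
G is a pure liquid; its activity is 1 regardless of amount, so Q is unaffected — no shift from this change.
No net shift occurs, so the amount of M is unchanged.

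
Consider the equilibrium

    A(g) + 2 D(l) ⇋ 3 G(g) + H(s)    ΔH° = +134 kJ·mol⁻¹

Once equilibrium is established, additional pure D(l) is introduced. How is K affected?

The equilibrium constant depends only on temperature. This perturbation changes neither the position of equilibrium nor K.

unchanged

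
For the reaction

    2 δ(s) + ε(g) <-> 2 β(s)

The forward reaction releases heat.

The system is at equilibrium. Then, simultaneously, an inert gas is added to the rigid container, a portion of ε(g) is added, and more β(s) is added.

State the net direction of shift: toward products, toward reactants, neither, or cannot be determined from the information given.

right

At constant volume, adding an inert gas leaves every reacting species' partial pressure unchanged, so Q is unchanged — no shift from this change.
Adding ε (g), a reactant, drives the reaction to the right.
β is a pure solid; its activity is 1 regardless of amount, so Q is unaffected — no shift from this change.
Only the nonzero effect(s) matter; the net shift is to the right.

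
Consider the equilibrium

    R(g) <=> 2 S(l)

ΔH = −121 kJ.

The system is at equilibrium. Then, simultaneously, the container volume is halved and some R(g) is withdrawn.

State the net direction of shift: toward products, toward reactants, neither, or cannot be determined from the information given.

cannot be determined

Gas moles: reactants 1, products 0 (Δn_gas = -1). Compression shifts the system toward the side with fewer moles of gas — to the right.
Removing R (g), a reactant, drives the reaction to the left.
The individual effects push in opposite directions; without quantitative information the net direction cannot be determined.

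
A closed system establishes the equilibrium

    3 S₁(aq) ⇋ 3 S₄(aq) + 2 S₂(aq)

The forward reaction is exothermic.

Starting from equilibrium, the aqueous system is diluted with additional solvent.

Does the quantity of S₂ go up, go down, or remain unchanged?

increases

Dilution lowers every aqueous concentration by the same factor. Δn_aq = 5 − 3 = +2, so the system shifts toward the side with more dissolved moles — to the right.
The net shift is to the right. S₂ is a product, so its amount increases.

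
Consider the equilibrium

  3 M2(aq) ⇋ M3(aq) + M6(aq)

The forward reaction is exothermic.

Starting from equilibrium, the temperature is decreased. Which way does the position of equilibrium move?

right

The forward reaction is exothermic. Lowering T favours the exothermic direction — shift to the right.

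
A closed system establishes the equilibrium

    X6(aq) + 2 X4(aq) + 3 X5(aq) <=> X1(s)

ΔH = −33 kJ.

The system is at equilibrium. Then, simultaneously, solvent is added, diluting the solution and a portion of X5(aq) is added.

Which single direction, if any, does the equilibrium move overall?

cannot be determined

Dilution lowers every aqueous concentration by the same factor. Δn_aq = 0 − 6 = -6, so the system shifts toward the side with more dissolved moles — to the left.
Adding X5 (aq), a reactant, drives the reaction to the right.
The individual effects push in opposite directions; without quantitative information the net direction cannot be determined.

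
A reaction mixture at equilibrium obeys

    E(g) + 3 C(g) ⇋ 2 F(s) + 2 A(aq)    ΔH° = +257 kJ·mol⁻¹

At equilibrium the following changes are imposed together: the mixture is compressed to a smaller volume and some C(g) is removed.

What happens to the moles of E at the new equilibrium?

cannot be determined

Gas moles: reactants 4, products 0 (Δn_gas = -4). Compression shifts the system toward the side with fewer moles of gas — to the right.
Removing C (g), a reactant, drives the reaction to the left.
The two effects oppose each other, so the net shift — and hence the change in E — cannot be determined from the given information.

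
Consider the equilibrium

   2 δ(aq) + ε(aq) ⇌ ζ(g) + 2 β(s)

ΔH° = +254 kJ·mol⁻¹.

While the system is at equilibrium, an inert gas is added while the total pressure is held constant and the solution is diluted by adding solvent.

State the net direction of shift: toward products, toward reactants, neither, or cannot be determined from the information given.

cannot be determined

Adding inert gas at constant total pressure expands the volume and lowers every reacting partial pressure. With Δn_gas = 1 − 0 = +1, Q moves away from K toward the side with fewer gas moles, so the system shifts toward the side with more gas moles — to the right.
Dilution lowers every aqueous concentration by the same factor. Δn_aq = 0 − 3 = -3, so the system shifts toward the side with more dissolved moles — to the left.
The individual effects push in opposite directions; without quantitative information the net direction cannot be determined.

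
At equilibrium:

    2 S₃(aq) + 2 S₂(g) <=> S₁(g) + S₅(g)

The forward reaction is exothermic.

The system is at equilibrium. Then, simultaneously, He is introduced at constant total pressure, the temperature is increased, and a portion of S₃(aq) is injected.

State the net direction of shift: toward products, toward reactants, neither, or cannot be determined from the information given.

Adding inert gas at constant total pressure expands the volume, scaling every reacting partial pressure by the same factor. Δn_gas = 2 − 2 = 0, so Q is unchanged — no shift.
The forward reaction is exothermic. Raising T favours the endothermic direction — shift to the left.
Adding S₃ (aq), a reactant, drives the reaction to the right.
The individual effects push in opposite directions; without quantitative information the net direction cannot be determined.

cannot be determined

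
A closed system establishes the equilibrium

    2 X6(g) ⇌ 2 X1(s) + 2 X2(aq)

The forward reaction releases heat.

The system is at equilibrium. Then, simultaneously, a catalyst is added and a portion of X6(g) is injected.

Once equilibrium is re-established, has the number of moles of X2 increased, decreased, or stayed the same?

A catalyst speeds both forward and reverse rates equally; it changes neither Q nor K — no shift from this change.
Adding X6 (g), a reactant, drives the reaction to the right.
The net shift is to the right. X2 is a product, so its amount increases.

increases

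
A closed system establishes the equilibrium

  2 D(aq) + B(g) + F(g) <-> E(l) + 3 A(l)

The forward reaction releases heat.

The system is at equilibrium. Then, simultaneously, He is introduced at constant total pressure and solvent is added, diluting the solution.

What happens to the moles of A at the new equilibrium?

decreases

Adding inert gas at constant total pressure expands the volume and lowers every reacting partial pressure. With Δn_gas = 0 − 2 = -2, Q moves away from K toward the side with fewer gas moles, so the system shifts toward the side with more gas moles — to the left.
Dilution lowers every aqueous concentration by the same factor. Δn_aq = 0 − 2 = -2, so the system shifts toward the side with more dissolved moles — to the left.
The net shift is to the left. A is a product, so its amount decreases.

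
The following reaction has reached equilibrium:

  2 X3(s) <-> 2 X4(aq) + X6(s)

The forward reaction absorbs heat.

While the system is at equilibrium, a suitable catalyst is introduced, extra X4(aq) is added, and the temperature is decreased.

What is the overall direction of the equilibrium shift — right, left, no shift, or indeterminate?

A catalyst speeds both forward and reverse rates equally; it changes neither Q nor K — no shift from this change.
Adding X4 (aq), a product, drives the reaction to the left.
The forward reaction is endothermic. Lowering T favours the exothermic direction — shift to the left.
Only the nonzero effect(s) matter; the net shift is to the left.

left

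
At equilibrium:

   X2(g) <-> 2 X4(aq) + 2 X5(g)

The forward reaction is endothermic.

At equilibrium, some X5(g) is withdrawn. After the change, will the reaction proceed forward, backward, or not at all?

Removing X5 (g), a product, drives the reaction to the right.

right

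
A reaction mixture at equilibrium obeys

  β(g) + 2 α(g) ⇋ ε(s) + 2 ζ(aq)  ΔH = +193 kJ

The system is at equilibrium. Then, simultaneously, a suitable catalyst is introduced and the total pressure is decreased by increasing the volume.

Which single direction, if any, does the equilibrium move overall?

left

A catalyst speeds both forward and reverse rates equally; it changes neither Q nor K — no shift from this change.
Gas moles: reactants 3, products 0 (Δn_gas = -3). Expansion shifts the system toward the side with more moles of gas — to the left.
Only the nonzero effect(s) matter; the net shift is to the left.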